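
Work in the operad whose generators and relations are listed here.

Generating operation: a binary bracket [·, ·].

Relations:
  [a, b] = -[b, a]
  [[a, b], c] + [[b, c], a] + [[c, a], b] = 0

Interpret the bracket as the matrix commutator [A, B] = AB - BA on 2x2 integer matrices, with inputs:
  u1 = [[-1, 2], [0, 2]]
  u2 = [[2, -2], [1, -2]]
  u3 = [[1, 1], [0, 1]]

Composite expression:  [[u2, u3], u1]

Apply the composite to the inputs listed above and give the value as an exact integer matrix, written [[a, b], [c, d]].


[[0, 8], [0, 0]]


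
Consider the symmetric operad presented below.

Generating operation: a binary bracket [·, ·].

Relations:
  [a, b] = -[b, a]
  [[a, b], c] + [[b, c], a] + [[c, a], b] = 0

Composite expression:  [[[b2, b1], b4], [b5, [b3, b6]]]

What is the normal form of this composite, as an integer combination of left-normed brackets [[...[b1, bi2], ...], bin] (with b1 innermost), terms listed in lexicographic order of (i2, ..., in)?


[[[[[b1, b2], b4], b3], b6], b5] - [[[[[b1, b2], b4], b5], b3], b6] + [[[[[b1, b2], b4], b5], b6], b3] - [[[[[b1, b2], b4], b6], b3], b5]

Antisymmetry and Jacobi reduce to b1-anchored left-normed brackets.
Composite bracket: [[[b2, b1], b4], [b5, [b3, b6]]]
Each bracket splits as ab - ba, giving 32 signed words (2^5 = 32).
Words beginning with b1 determine it all:
  from b1b2b4b3b6b5, sign +1: term +[[[[[b1, b2], b4], b3], b6], b5]
  from b1b2b4b5b3b6, sign -1: term -[[[[[b1, b2], b4], b5], b3], b6]
  from b1b2b4b5b6b3, sign +1: term +[[[[[b1, b2], b4], b5], b6], b3]
  from b1b2b4b6b3b5, sign -1: term -[[[[[b1, b2], b4], b6], b3], b5]


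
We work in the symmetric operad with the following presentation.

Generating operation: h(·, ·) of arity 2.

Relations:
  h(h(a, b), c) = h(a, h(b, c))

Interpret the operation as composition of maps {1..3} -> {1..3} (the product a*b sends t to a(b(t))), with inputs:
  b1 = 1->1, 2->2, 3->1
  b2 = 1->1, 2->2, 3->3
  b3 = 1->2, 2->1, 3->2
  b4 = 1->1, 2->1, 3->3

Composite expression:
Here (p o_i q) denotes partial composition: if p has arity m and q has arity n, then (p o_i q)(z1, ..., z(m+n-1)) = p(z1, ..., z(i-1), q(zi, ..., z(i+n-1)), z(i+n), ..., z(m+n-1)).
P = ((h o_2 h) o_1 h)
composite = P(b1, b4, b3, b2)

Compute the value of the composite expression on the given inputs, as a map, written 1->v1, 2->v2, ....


1->1, 2->1, 3->1

h(b1, b4) = 1->1, 2->1, 3->1
h(b3, b2) = 1->2, 2->1, 3->2
h(h(b1, b4), h(b3, b2)) = 1->1, 2->1, 3->1


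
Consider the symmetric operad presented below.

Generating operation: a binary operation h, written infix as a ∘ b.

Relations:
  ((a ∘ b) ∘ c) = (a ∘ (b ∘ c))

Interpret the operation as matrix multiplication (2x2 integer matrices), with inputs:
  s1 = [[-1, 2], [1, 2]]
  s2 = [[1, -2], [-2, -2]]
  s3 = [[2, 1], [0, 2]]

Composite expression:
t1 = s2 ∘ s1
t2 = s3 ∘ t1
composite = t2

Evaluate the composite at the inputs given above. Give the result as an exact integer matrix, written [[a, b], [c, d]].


(s2 ∘ s1) = [[-3, -2], [0, -8]]
(s3 ∘ (s2 ∘ s1)) = [[-6, -12], [0, -16]]

[[-6, -12], [0, -16]]


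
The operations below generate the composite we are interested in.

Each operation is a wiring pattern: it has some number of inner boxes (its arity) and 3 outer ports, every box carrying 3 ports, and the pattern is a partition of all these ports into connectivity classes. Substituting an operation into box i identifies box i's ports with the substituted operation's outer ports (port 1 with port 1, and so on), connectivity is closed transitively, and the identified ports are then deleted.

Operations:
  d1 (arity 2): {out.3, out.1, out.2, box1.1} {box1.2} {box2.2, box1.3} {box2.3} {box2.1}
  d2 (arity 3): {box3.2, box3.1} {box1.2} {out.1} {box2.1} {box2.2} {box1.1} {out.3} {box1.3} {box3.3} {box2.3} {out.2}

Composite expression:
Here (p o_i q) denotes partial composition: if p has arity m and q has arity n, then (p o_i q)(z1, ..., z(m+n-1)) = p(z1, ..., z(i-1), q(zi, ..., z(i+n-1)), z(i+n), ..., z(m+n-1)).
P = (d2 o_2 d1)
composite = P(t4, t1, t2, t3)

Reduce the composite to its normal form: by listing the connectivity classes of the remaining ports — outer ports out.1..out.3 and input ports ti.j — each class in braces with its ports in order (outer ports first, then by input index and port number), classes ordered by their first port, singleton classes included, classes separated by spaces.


{out.1} {out.2} {out.3} {t1.1} {t1.2} {t1.3, t2.2} {t2.1} {t2.3} {t3.1, t3.2} {t3.3} {t4.1} {t4.2} {t4.3}

Reachability decides: close wires over d2-identified ports.
the subtree at d1 composes to {out.1, out.2, out.3, t1.1} {t1.2} {t1.3, t2.2} {t2.1} {t2.3} on (t1, t2); out.j = own outer ports
the subtree at d2 composes to {out.1} {out.2} {out.3} {t1.1} {t1.2} {t1.3, t2.2} {t2.1} {t2.3} {t3.1, t3.2} {t3.3} {t4.1} {t4.2} {t4.3} on (t4, t1, t2, t3); out.j = own outer ports


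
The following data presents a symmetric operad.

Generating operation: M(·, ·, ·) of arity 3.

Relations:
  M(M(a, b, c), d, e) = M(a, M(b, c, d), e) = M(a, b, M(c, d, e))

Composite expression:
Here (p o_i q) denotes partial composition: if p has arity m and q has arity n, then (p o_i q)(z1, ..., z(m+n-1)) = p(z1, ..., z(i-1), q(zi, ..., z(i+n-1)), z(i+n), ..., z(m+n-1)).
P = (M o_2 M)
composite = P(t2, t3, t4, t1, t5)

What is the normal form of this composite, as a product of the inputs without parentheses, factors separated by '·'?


t2 · t3 · t4 · t1 · t5

Under associativity of M, the answer is the t's in reading order.
M(t3, t4, t1) flattens to t3 · t4 · t1
M(t2, M(t3, t4, t1), t5) flattens to t2 · t3 · t4 · t1 · t5


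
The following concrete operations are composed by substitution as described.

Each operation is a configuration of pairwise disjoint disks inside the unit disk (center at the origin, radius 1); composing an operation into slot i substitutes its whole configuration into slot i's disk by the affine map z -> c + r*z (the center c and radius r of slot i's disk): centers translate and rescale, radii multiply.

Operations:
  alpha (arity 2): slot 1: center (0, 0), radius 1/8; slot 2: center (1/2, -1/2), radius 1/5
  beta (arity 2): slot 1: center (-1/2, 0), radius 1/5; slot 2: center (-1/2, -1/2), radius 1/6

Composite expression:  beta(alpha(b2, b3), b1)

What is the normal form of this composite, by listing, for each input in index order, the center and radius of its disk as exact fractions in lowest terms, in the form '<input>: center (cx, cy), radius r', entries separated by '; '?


Each b-disk chains the slot maps above it in beta; radii multiply.
input b2: composing its 2 substitution steps yields center (-1/2, 0), radius 1/40
input b3: composing its 2 substitution steps yields center (-2/5, -1/10), radius 1/25
input b1: composing its 1 substitution step yields center (-1/2, -1/2), radius 1/6

b1: center (-1/2, -1/2), radius 1/6; b2: center (-1/2, 0), radius 1/40; b3: center (-2/5, -1/10), radius 1/25


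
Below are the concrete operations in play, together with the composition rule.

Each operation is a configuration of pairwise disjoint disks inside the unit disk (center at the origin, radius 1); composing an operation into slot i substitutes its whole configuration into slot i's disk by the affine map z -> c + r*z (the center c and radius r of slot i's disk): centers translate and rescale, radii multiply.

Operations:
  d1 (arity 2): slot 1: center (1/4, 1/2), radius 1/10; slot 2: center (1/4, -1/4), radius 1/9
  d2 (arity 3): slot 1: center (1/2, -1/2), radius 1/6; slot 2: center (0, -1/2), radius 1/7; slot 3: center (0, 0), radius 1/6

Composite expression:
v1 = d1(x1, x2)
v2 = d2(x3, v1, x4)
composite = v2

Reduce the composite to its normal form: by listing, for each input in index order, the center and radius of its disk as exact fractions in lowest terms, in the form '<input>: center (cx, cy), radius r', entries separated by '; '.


x1: center (1/28, -3/7), radius 1/70; x2: center (1/28, -15/28), radius 1/63; x3: center (1/2, -1/2), radius 1/6; x4: center (0, 0), radius 1/6

Affine substitution under d2: radii multiply and x-centers shift.
input x3: composing its 1 substitution step yields center (1/2, -1/2), radius 1/6
input x1: composing its 2 substitution steps yields center (1/28, -3/7), radius 1/70
input x2: composing its 2 substitution steps yields center (1/28, -15/28), radius 1/63
input x4: composing its 1 substitution step yields center (0, 0), radius 1/6


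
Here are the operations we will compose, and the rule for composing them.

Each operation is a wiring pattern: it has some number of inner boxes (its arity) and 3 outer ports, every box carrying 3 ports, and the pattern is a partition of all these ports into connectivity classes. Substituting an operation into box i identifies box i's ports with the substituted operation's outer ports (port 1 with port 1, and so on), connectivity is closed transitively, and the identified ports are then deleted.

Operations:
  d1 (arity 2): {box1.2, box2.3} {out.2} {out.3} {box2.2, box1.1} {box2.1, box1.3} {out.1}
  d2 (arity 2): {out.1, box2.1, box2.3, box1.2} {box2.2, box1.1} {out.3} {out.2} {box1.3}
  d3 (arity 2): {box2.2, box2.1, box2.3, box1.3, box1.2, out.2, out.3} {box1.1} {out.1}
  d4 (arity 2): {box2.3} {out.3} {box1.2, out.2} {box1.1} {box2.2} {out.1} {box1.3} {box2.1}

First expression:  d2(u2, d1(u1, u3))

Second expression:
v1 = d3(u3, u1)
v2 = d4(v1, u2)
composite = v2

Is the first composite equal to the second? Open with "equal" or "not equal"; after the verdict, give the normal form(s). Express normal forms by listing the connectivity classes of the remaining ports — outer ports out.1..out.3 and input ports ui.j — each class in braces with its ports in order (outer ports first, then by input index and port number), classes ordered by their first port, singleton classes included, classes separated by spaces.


Normal form of the first expression: {out.1, u2.2} {out.2} {out.3} {u1.1, u3.2} {u1.2, u3.3} {u1.3, u3.1} {u2.1} {u2.3}
Normal form of the second expression: {out.1} {out.2, u1.1, u1.2, u1.3, u3.2, u3.3} {out.3} {u2.1} {u2.2} {u2.3} {u3.1}
They disagree, so not equal.

not equal — first {out.1, u2.2} {out.2} {out.3} {u1.1, u3.2} {u1.2, u3.3} {u1.3, u3.1} {u2.1} {u2.3}, second {out.1} {out.2, u1.1, u1.2, u1.3, u3.2, u3.3} {out.3} {u2.1} {u2.2} {u2.3} {u3.1}


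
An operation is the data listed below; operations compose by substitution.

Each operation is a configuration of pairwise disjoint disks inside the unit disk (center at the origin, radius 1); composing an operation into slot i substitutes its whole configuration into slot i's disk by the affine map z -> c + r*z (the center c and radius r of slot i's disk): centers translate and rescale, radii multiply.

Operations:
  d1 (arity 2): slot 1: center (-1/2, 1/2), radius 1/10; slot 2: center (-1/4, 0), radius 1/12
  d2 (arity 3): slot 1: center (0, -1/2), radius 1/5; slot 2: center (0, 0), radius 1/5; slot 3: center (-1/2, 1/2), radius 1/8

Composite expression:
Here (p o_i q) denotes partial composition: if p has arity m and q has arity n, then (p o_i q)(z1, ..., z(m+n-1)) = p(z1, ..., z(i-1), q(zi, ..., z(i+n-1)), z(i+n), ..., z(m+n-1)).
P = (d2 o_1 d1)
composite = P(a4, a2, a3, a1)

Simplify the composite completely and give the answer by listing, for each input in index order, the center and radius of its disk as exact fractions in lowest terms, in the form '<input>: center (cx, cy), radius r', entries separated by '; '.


a1: center (-1/2, 1/2), radius 1/8; a2: center (-1/20, -1/2), radius 1/60; a3: center (0, 0), radius 1/5; a4: center (-1/10, -2/5), radius 1/50

Below d2, radii multiply path by path; the a-disk centers shift.
a4 passes through 2 substitutions, ending at center (-1/10, -2/5), radius 1/50
a2 passes through 2 substitutions, ending at center (-1/20, -1/2), radius 1/60
a3 passes through 1 substitution, ending at center (0, 0), radius 1/5
a1 passes through 1 substitution, ending at center (-1/2, 1/2), radius 1/8


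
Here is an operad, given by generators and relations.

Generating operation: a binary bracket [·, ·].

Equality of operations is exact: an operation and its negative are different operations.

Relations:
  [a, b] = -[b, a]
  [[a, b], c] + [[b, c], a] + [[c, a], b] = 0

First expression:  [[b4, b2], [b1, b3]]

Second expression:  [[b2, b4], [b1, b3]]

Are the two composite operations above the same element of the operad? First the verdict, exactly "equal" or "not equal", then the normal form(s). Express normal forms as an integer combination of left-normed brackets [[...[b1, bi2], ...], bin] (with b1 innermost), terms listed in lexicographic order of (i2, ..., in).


The first expression, normalized: [[[b1, b3], b2], b4] - [[[b1, b3], b4], b2]
The second expression, normalized: -[[[b1, b3], b2], b4] + [[[b1, b3], b4], b2]
The forms do not match — not equal.

not equal; first: [[[b1, b3], b2], b4] - [[[b1, b3], b4], b2]; second: -[[[b1, b3], b2], b4] + [[[b1, b3], b4], b2]


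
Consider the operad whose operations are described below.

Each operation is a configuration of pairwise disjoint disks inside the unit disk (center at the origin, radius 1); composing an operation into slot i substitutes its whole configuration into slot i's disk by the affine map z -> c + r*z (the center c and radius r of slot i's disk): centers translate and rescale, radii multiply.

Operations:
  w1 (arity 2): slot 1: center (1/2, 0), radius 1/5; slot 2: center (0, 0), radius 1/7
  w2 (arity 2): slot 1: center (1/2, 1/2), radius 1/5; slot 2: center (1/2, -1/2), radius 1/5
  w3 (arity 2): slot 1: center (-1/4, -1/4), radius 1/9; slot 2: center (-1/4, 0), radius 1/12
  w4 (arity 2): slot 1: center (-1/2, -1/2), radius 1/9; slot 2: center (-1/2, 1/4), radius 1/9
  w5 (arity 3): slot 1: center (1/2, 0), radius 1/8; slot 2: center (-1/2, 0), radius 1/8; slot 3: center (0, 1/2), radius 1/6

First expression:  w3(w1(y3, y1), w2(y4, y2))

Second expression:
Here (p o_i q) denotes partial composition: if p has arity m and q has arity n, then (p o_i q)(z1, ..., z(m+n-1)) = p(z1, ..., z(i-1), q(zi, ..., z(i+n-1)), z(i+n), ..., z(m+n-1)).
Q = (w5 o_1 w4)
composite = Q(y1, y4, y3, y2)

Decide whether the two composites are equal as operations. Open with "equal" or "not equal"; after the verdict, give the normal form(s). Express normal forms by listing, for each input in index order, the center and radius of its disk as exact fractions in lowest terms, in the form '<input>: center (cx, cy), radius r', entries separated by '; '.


not equal; first: y1: center (-1/4, -1/4), radius 1/63; y2: center (-5/24, -1/24), radius 1/60; y3: center (-7/36, -1/4), radius 1/45; y4: center (-5/24, 1/24), radius 1/60; second: y1: center (7/16, -1/16), radius 1/72; y2: center (0, 1/2), radius 1/6; y3: center (-1/2, 0), radius 1/8; y4: center (7/16, 1/32), radius 1/72

The first composite normalizes to y1: center (-1/4, -1/4), radius 1/63; y2: center (-5/24, -1/24), radius 1/60; y3: center (-7/36, -1/4), radius 1/45; y4: center (-5/24, 1/24), radius 1/60
The second composite normalizes to y1: center (7/16, -1/16), radius 1/72; y2: center (0, 1/2), radius 1/6; y3: center (-1/2, 0), radius 1/8; y4: center (7/16, 1/32), radius 1/72
The forms do not match — not equal.


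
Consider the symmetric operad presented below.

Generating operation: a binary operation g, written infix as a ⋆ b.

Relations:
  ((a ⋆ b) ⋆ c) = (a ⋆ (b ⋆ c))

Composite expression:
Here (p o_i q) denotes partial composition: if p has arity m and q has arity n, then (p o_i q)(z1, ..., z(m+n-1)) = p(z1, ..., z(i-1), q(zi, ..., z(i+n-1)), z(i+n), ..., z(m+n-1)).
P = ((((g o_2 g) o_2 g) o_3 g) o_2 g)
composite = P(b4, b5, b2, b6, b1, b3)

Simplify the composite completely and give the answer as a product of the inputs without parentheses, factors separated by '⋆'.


Every regrouping of g is equal, so read the b-inputs in written order.
(b5 ⋆ b2) reduces to b5 ⋆ b2
(b6 ⋆ b1) reduces to b6 ⋆ b1
((b5 ⋆ b2) ⋆ (b6 ⋆ b1)) reduces to b5 ⋆ b2 ⋆ b6 ⋆ b1
(((b5 ⋆ b2) ⋆ (b6 ⋆ b1)) ⋆ b3) reduces to b5 ⋆ b2 ⋆ b6 ⋆ b1 ⋆ b3
(b4 ⋆ (((b5 ⋆ b2) ⋆ (b6 ⋆ b1)) ⋆ b3)) reduces to b4 ⋆ b5 ⋆ b2 ⋆ b6 ⋆ b1 ⋆ b3

b4 ⋆ b5 ⋆ b2 ⋆ b6 ⋆ b1 ⋆ b3


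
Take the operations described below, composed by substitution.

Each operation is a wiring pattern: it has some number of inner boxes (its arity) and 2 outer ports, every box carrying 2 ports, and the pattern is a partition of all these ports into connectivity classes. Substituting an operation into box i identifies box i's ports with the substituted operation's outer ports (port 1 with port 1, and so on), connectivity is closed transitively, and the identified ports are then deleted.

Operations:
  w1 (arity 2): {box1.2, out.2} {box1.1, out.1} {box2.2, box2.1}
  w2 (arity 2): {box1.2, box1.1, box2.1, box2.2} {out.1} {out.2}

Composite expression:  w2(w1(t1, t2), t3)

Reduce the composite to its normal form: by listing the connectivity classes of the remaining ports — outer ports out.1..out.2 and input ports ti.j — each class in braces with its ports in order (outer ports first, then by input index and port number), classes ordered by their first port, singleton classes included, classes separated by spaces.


{out.1} {out.2} {t1.1, t1.2, t3.1, t3.2} {t2.1, t2.2}

Substituting into w2 glues patterns; closure does the rest.
after w1, the pattern on (t1, t2) reads {out.1, t1.1} {out.2, t1.2} {t2.1, t2.2} (out.j = its outer ports)
after w2, the pattern on (t1, t2, t3) reads {out.1} {out.2} {t1.1, t1.2, t3.1, t3.2} {t2.1, t2.2} (out.j = its outer ports)


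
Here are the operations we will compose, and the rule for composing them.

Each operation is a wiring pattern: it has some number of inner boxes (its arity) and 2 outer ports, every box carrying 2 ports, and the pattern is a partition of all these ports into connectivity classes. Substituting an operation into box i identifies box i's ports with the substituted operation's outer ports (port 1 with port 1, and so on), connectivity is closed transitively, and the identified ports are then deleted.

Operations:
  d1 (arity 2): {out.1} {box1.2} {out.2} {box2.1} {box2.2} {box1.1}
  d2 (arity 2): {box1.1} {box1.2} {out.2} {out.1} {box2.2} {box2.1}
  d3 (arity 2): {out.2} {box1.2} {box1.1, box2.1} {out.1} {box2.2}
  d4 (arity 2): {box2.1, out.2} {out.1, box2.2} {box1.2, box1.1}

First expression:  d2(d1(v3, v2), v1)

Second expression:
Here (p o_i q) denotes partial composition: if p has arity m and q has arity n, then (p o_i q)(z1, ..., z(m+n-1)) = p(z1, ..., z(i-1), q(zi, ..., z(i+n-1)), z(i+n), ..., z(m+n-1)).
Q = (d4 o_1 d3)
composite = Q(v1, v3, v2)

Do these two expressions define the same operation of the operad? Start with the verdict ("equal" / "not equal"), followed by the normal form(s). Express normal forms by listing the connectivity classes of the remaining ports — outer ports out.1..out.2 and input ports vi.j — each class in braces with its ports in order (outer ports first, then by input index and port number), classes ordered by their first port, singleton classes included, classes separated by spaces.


The first expression reduces to {out.1} {out.2} {v1.1} {v1.2} {v2.1} {v2.2} {v3.1} {v3.2}
The second expression reduces to {out.1, v2.2} {out.2, v2.1} {v1.1, v3.1} {v1.2} {v3.2}
They disagree, so not equal.

not equal: they reduce to {out.1} {out.2} {v1.1} {v1.2} {v2.1} {v2.2} {v3.1} {v3.2} and {out.1, v2.2} {out.2, v2.1} {v1.1, v3.1} {v1.2} {v3.2}


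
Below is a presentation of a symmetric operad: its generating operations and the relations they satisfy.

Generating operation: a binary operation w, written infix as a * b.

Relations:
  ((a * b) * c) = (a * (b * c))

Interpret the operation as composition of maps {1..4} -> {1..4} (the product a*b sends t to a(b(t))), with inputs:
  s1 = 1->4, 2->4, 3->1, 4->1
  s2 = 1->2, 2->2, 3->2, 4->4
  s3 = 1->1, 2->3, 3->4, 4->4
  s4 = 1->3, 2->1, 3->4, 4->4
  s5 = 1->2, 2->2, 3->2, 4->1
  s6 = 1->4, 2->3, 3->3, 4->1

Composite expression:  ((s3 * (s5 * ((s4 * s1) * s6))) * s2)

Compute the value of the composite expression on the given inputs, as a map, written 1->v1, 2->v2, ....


1->3, 2->3, 3->3, 4->1

(s4 * s1) = 1->4, 2->4, 3->3, 4->3
((s4 * s1) * s6) = 1->3, 2->3, 3->3, 4->4
(s5 * ((s4 * s1) * s6)) = 1->2, 2->2, 3->2, 4->1
(s3 * (s5 * ((s4 * s1) * s6))) = 1->3, 2->3, 3->3, 4->1
((s3 * (s5 * ((s4 * s1) * s6))) * s2) = 1->3, 2->3, 3->3, 4->1


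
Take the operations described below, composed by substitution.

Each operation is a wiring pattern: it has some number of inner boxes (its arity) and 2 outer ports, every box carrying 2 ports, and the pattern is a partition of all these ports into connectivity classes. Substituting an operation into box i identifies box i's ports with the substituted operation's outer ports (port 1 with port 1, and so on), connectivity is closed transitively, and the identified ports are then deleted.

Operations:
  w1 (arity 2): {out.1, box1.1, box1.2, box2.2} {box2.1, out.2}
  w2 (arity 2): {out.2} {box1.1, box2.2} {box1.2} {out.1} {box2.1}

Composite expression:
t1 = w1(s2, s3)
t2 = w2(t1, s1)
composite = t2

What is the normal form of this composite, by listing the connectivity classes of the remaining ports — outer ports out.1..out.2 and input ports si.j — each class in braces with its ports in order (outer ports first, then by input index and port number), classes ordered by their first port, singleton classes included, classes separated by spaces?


{out.1} {out.2} {s1.1} {s1.2, s2.1, s2.2, s3.2} {s3.1}


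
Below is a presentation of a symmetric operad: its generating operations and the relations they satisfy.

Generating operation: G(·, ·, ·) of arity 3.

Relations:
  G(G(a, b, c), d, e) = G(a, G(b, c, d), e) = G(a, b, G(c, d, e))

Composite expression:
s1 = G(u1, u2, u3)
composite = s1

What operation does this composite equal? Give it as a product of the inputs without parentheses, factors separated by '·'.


The G-tree's shape is irrelevant; the u-reading-order decides.
G(u1, u2, u3) flattens to u1 · u2 · u3

u1 · u2 · u3


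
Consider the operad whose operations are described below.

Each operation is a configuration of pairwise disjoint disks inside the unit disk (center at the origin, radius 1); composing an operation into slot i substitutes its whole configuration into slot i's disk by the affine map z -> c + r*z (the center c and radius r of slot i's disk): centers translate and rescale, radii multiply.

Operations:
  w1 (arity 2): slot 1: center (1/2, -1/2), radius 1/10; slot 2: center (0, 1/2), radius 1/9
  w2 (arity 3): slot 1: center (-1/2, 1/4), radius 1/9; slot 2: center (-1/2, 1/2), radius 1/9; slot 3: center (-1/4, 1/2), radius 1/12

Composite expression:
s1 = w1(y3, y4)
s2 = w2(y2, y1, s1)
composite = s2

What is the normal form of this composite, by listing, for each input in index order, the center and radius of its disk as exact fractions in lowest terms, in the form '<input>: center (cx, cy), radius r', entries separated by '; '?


Follow each y-input down from w2: c' goes to c + r*c', radius to r*r'.
for y2, the 1-step affine chain lands on center (-1/2, 1/4), radius 1/9
for y1, the 1-step affine chain lands on center (-1/2, 1/2), radius 1/9
for y3, the 2-step affine chain lands on center (-5/24, 11/24), radius 1/120
for y4, the 2-step affine chain lands on center (-1/4, 13/24), radius 1/108

y1: center (-1/2, 1/2), radius 1/9; y2: center (-1/2, 1/4), radius 1/9; y3: center (-5/24, 11/24), radius 1/120; y4: center (-1/4, 13/24), radius 1/108


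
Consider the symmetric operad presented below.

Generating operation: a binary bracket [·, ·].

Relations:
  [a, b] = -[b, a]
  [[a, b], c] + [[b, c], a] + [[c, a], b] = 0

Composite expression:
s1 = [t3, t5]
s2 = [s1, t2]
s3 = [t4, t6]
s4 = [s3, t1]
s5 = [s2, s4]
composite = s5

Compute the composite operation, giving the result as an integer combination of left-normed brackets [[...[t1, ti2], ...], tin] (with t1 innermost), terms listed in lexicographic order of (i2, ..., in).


-[[[[[t1, t4], t6], t2], t3], t5] + [[[[[t1, t4], t6], t2], t5], t3] + [[[[[t1, t4], t6], t3], t5], t2] - [[[[[t1, t4], t6], t5], t3], t2] + [[[[[t1, t6], t4], t2], t3], t5] - [[[[[t1, t6], t4], t2], t5], t3] - [[[[[t1, t6], t4], t3], t5], t2] + [[[[[t1, t6], t4], t5], t3], t2]

Left-normed coefficients sit on the t1-initial expansion words.
Composite bracket: [[[t3, t5], t2], [[t4, t6], t1]]
Each bracket splits as ab - ba, giving 32 signed words (2^5 = 32).
The t1-initial words carry the normal form:
  t1t4t6t2t3t5 appears with sign -1, giving the term -[[[[[t1, t4], t6], t2], t3], t5]
  t1t4t6t2t5t3 appears with sign +1, giving the term +[[[[[t1, t4], t6], t2], t5], t3]
  t1t4t6t3t5t2 appears with sign +1, giving the term +[[[[[t1, t4], t6], t3], t5], t2]
  t1t4t6t5t3t2 appears with sign -1, giving the term -[[[[[t1, t4], t6], t5], t3], t2]
  t1t6t4t2t3t5 appears with sign +1, giving the term +[[[[[t1, t6], t4], t2], t3], t5]
  t1t6t4t2t5t3 appears with sign -1, giving the term -[[[[[t1, t6], t4], t2], t5], t3]
  t1t6t4t3t5t2 appears with sign -1, giving the term -[[[[[t1, t6], t4], t3], t5], t2]
  t1t6t4t5t3t2 appears with sign +1, giving the term +[[[[[t1, t6], t4], t5], t3], t2]


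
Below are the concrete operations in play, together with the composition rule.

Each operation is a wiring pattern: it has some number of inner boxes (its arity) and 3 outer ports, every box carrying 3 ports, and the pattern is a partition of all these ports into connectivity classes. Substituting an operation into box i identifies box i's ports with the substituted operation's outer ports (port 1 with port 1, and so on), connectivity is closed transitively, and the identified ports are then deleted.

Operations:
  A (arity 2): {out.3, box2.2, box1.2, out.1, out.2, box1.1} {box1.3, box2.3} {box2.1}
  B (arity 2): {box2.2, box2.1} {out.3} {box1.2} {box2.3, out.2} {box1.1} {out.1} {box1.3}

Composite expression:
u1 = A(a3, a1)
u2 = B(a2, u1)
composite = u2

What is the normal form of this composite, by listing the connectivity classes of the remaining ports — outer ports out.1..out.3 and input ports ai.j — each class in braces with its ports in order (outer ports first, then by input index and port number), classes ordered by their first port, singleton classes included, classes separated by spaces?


{out.1} {out.2, a1.2, a3.1, a3.2} {out.3} {a1.1} {a1.3, a3.3} {a2.1} {a2.2} {a2.3}

Substituting into B glues patterns; closure does the rest.
A over (a3, a1) gives {out.1, out.2, out.3, a1.2, a3.1, a3.2} {a1.1} {a1.3, a3.3}, out.j being that stage's outer ports
B over (a2, a3, a1) gives {out.1} {out.2, a1.2, a3.1, a3.2} {out.3} {a1.1} {a1.3, a3.3} {a2.1} {a2.2} {a2.3}, out.j being that stage's outer ports


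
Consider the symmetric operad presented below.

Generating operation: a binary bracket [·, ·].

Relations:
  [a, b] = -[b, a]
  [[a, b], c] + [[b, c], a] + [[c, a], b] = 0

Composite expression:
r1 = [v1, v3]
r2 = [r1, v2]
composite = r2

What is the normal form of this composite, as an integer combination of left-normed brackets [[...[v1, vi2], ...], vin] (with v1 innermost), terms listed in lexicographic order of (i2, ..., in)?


[[v1, v3], v2]

Left-normed coefficients sit on the v1-initial expansion words.
Composite bracket: [[v1, v3], v2]
Each bracket splits as ab - ba, giving 4 signed words (2^2 = 4).
Collect the words opening with v1:
  word v1v3v2 has sign +1, contributing +[[v1, v3], v2]


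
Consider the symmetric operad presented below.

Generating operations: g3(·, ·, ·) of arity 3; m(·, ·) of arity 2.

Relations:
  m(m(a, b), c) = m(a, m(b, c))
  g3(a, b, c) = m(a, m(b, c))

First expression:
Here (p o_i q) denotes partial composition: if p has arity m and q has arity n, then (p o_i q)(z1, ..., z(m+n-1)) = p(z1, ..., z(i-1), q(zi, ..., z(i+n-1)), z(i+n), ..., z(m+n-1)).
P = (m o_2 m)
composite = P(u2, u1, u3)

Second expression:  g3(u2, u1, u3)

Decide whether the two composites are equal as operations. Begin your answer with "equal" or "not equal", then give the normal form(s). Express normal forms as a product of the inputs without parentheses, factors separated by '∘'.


Normal form of the first expression: u2 ∘ u1 ∘ u3
Normal form of the second expression: u2 ∘ u1 ∘ u3
Same normal form: equal.

equal — both sides give u2 ∘ u1 ∘ u3


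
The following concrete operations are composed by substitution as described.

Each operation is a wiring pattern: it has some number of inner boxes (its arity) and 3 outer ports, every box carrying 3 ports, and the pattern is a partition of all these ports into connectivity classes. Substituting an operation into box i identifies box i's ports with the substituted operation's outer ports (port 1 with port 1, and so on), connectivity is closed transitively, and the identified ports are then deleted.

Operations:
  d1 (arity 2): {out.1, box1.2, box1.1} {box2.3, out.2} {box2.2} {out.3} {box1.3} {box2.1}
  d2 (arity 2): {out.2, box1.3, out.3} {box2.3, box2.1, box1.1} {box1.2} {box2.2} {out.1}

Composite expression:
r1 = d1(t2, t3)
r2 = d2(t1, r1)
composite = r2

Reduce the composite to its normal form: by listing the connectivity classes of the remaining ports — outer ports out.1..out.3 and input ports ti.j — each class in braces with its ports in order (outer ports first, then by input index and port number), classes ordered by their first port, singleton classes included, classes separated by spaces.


Connectivity passes through glued d2-boundaries; trace each wire chain.
d1 over (t2, t3) gives {out.1, t2.1, t2.2} {out.2, t3.3} {out.3} {t2.3} {t3.1} {t3.2}, out.j being that stage's outer ports
d2 over (t1, t2, t3) gives {out.1} {out.2, out.3, t1.3} {t1.1, t2.1, t2.2} {t1.2} {t2.3} {t3.1} {t3.2} {t3.3}, out.j being that stage's outer ports

{out.1} {out.2, out.3, t1.3} {t1.1, t2.1, t2.2} {t1.2} {t2.3} {t3.1} {t3.2} {t3.3}


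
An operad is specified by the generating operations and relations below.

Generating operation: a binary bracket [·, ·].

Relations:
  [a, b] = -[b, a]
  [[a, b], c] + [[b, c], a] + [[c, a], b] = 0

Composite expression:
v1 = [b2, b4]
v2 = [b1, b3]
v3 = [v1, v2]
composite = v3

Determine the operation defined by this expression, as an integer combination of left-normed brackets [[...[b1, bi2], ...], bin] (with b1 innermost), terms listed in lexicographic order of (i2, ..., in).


-[[[b1, b3], b2], b4] + [[[b1, b3], b4], b2]

Antisymmetry and Jacobi reduce to b1-anchored left-normed brackets.
Composite bracket: [[b2, b4], [b1, b3]]
Each bracket splits as ab - ba, giving 8 signed words (2^3 = 8).
The b1-initial words carry the normal form:
  word b1b3b2b4 has sign -1, contributing -[[[b1, b3], b2], b4]
  word b1b3b4b2 has sign +1, contributing +[[[b1, b3], b4], b2]


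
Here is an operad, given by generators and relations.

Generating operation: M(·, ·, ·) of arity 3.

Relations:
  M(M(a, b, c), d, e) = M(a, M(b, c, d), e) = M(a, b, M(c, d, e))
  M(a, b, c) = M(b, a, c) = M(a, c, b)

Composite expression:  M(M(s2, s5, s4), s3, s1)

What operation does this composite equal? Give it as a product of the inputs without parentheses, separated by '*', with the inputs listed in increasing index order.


Key point: M commutes, so take the s-inputs in any fixed order.
M(s2, s5, s4) spells out as s2 * s5 * s4
M(M(s2, s5, s4), s3, s1) spells out as s2 * s5 * s4 * s3 * s1
sorting the factors by input index: s1 * s2 * s3 * s4 * s5

s1 * s2 * s3 * s4 * s5


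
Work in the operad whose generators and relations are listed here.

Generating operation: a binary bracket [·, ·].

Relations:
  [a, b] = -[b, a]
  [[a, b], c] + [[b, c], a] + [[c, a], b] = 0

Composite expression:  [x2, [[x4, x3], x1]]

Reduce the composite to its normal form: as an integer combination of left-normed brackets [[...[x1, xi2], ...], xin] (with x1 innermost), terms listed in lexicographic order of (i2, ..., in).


-[[[x1, x3], x4], x2] + [[[x1, x4], x3], x2]

A multilinear Lie element is pinned by x1-initial words (x1 innermost).
Composite bracket: [x2, [[x4, x3], x1]]
Full expansion: 8 signed words from ab - ba (2^3 = 8).
Keep just the words that open with x1:
  sign of x1x3x4x2 is -1, so it contributes -[[[x1, x3], x4], x2]
  sign of x1x4x3x2 is +1, so it contributes +[[[x1, x4], x3], x2]


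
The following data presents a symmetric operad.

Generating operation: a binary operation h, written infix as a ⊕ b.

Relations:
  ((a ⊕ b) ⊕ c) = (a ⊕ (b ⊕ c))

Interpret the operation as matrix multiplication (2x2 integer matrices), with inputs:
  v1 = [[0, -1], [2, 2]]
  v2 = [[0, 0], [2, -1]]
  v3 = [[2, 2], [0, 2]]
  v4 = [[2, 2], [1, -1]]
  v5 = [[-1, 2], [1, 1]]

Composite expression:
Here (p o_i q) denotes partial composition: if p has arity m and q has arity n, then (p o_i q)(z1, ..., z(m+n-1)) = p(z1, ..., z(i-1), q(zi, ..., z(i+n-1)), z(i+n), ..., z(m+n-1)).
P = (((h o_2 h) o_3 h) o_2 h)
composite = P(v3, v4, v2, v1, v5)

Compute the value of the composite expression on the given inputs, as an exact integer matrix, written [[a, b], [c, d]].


[[-4, -16], [4, 16]]

(v4 ⊕ v2) = [[4, -2], [-2, 1]]
(v1 ⊕ v5) = [[-1, -1], [0, 6]]
((v4 ⊕ v2) ⊕ (v1 ⊕ v5)) = [[-4, -16], [2, 8]]
(v3 ⊕ ((v4 ⊕ v2) ⊕ (v1 ⊕ v5))) = [[-4, -16], [4, 16]]


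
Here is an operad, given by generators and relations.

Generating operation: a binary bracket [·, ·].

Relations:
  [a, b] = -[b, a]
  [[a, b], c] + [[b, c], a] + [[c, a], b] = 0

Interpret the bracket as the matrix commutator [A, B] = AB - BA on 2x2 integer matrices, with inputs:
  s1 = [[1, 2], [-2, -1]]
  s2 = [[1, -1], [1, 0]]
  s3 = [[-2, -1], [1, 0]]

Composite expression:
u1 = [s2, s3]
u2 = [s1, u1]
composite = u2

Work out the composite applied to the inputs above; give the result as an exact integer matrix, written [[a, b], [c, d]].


[[-12, -6], [6, 12]]

[s2, s3] = [[0, -3], [-3, 0]]
[s1, [s2, s3]] = [[-12, -6], [6, 12]]


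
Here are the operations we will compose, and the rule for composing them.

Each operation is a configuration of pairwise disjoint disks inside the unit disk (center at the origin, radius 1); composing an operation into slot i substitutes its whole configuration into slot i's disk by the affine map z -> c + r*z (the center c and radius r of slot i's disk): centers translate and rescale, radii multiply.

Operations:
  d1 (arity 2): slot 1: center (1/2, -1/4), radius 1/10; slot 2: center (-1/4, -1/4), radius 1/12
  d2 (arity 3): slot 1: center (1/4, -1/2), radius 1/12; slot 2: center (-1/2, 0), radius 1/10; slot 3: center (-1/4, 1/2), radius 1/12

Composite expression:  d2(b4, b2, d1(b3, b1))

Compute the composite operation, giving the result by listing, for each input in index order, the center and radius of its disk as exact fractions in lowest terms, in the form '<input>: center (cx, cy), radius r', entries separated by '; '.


b1: center (-13/48, 23/48), radius 1/144; b2: center (-1/2, 0), radius 1/10; b3: center (-5/24, 23/48), radius 1/120; b4: center (1/4, -1/2), radius 1/12

Each b-disk chains the slot maps above it in d2; radii multiply.
for b4, the 1-step affine chain lands on center (1/4, -1/2), radius 1/12
for b2, the 1-step affine chain lands on center (-1/2, 0), radius 1/10
for b3, the 2-step affine chain lands on center (-5/24, 23/48), radius 1/120
for b1, the 2-step affine chain lands on center (-13/48, 23/48), radius 1/144


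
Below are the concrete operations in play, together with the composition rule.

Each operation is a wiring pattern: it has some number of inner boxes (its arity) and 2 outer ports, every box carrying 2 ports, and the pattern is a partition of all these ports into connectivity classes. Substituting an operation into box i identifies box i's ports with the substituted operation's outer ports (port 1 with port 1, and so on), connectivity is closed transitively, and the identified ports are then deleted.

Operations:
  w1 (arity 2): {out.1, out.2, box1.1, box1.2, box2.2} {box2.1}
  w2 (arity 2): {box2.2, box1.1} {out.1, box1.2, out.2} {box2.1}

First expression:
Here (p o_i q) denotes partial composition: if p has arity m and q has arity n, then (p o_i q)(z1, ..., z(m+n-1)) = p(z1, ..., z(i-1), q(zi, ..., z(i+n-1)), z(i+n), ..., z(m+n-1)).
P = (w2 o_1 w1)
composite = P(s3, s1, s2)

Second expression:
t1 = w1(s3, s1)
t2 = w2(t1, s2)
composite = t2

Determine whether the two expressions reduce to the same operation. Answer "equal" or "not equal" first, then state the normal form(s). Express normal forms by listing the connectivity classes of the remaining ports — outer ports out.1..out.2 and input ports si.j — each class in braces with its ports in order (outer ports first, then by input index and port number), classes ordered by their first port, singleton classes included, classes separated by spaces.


equal; the common form is {out.1, out.2, s1.2, s2.2, s3.1, s3.2} {s1.1} {s2.1}

Normal form of the first expression: {out.1, out.2, s1.2, s2.2, s3.1, s3.2} {s1.1} {s2.1}
Normal form of the second expression: {out.1, out.2, s1.2, s2.2, s3.1, s3.2} {s1.1} {s2.1}
Both agree, so they are equal.


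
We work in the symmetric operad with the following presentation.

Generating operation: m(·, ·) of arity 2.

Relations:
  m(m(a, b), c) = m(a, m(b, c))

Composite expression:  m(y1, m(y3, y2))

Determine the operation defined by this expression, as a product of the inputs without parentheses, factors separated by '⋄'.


y1 ⋄ y3 ⋄ y2


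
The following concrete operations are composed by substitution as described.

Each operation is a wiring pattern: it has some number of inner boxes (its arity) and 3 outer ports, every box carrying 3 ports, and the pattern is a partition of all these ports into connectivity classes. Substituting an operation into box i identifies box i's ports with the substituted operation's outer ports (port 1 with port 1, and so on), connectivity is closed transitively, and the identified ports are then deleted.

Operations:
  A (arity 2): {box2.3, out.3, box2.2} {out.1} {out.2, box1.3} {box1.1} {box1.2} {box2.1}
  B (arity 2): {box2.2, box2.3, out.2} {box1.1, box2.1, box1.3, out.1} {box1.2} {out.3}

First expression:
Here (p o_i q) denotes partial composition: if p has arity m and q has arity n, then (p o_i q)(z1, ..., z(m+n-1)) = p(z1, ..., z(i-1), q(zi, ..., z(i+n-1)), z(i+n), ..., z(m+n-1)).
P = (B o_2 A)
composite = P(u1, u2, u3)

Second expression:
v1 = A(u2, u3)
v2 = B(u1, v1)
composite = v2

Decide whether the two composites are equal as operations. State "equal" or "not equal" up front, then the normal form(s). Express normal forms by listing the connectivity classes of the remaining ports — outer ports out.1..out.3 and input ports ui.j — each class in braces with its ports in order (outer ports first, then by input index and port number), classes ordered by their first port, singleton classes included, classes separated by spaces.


equal; both compose to {out.1, u1.1, u1.3} {out.2, u2.3, u3.2, u3.3} {out.3} {u1.2} {u2.1} {u2.2} {u3.1}


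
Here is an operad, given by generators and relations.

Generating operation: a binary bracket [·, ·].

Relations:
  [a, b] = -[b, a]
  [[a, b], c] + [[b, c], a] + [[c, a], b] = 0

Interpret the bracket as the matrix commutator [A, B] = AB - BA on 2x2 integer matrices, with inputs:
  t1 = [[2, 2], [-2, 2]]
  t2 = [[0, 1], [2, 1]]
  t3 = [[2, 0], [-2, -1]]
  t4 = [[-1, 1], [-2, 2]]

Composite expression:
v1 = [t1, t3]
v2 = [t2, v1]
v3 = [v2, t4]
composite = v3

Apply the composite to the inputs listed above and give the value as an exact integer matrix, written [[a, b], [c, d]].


[t1, t3] = [[-4, -6], [-6, 4]]
[t2, [t1, t3]] = [[6, 14], [-22, -6]]
[[t2, [t1, t3]], t4] = [[-6, 54], [90, 6]]

[[-6, 54], [90, 6]]


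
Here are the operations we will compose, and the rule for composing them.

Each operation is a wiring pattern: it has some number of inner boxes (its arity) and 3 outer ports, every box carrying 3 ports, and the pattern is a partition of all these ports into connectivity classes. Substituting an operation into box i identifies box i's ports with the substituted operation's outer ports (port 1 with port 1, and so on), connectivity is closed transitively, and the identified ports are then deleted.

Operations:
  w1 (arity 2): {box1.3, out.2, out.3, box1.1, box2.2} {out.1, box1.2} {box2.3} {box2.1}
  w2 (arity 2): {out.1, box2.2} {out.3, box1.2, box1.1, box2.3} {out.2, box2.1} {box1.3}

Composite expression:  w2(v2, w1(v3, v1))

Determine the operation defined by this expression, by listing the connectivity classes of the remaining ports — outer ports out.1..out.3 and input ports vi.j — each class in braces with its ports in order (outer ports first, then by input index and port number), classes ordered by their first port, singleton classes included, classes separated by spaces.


{out.1, out.3, v1.2, v2.1, v2.2, v3.1, v3.3} {out.2, v3.2} {v1.1} {v1.3} {v2.3}

Substituting into w2 glues patterns; closure does the rest.
w1 over (v3, v1) gives {out.1, v3.2} {out.2, out.3, v1.2, v3.1, v3.3} {v1.1} {v1.3}, out.j being that stage's outer ports
w2 over (v2, v3, v1) gives {out.1, out.3, v1.2, v2.1, v2.2, v3.1, v3.3} {out.2, v3.2} {v1.1} {v1.3} {v2.3}, out.j being that stage's outer ports
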